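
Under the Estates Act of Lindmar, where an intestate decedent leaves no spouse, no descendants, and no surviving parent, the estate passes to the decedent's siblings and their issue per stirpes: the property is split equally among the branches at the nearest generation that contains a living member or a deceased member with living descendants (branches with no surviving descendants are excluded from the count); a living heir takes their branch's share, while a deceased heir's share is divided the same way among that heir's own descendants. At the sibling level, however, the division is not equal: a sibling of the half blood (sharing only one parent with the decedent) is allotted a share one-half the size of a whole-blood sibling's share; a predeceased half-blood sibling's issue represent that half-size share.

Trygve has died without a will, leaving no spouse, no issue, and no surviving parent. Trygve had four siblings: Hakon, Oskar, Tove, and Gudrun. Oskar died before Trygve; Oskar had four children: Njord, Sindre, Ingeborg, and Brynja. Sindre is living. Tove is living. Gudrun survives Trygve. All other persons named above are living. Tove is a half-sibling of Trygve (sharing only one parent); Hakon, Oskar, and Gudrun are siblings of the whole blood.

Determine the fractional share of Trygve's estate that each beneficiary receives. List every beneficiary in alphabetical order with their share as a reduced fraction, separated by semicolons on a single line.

Brynja 1/14; Gudrun 2/7; Hakon 2/7; Ingeborg 1/14; Njord 1/14; Sindre 1/14; Tove 1/7

No spouse, descendants, or parent survives, so the estate passes to Trygve's siblings per stirpes.
Half-blood siblings count for one-half the weight of whole-blood siblings at the initial division.
Dividing 1 in proportion to weights (total weight 7/2): Hakon (weight 1) → 2/7; Oskar (weight 1) → 2/7; Tove (weight 1/2) → 1/7; Gudrun (weight 1) → 2/7.
Hakon is living and takes 2/7.
Oskar predeceased; the 2/7 allotted to Oskar's branch passes to Oskar's issue by representation.
The 2/7 is divided into 4 equal shares of 1/14 among Njord, Sindre, Ingeborg, Brynja.
Njord is living and takes 1/14.
Sindre is living and takes 1/14.
Ingeborg is living and takes 1/14.
Brynja is living and takes 1/14.
Tove is living and takes 1/7.
Gudrun is living and takes 2/7.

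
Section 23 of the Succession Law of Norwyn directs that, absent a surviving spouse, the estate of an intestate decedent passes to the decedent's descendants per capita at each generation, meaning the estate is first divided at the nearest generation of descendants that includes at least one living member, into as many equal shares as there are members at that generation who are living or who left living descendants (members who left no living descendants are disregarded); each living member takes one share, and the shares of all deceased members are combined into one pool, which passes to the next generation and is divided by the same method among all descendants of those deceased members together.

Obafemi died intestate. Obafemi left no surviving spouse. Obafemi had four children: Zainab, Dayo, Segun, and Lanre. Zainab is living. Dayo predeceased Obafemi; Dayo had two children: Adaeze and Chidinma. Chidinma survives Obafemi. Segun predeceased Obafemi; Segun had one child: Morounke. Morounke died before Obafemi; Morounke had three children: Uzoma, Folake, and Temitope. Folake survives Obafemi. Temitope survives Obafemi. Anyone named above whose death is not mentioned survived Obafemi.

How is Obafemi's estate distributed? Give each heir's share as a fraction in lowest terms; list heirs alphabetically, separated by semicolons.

Adaeze 1/6; Chidinma 1/6; Folake 1/18; Lanre 1/4; Temitope 1/18; Uzoma 1/18; Zainab 1/4

There is no surviving spouse, so the entire estate passes to Obafemi's descendants per capita at each generation.
At generation 1 (Zainab, Dayo, Segun, Lanre) there are 4 shares of (1)/4 = 1/4 each.
Living: Zainab and Lanre — each takes 1/4.
Deceased: Dayo and Segun. Their combined 1/2 is pooled and carried to generation 2.
At generation 2 (Adaeze, Chidinma, Morounke) there are 3 shares of (1/2)/3 = 1/6 each.
Living: Adaeze and Chidinma — each takes 1/6.
Deceased: Morounke. That 1/6 share is carried to generation 3.
At generation 3 (Uzoma, Folake, Temitope) there are 3 shares of (1/6)/3 = 1/18 each.
Living: Uzoma, Folake, and Temitope — each takes 1/18.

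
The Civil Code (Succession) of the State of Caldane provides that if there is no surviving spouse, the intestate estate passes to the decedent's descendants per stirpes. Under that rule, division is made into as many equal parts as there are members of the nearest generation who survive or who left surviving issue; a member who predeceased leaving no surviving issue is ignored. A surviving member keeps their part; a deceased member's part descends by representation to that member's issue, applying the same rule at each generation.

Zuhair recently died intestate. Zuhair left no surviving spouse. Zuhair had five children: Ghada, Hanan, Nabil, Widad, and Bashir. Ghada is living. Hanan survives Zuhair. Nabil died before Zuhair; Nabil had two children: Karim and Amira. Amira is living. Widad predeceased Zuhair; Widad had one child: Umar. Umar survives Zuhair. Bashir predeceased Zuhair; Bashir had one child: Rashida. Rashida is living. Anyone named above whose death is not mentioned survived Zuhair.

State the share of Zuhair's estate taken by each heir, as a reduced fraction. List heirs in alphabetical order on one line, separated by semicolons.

There is no surviving spouse, so the entire estate passes to Zuhair's descendants per stirpes.
The estate is divided into 5 equal shares of 1/5 among Ghada, Hanan, Nabil, Widad, Bashir.
Ghada is living and takes 1/5.
Hanan is living and takes 1/5.
Nabil predeceased; the 1/5 allotted to Nabil's branch passes to Nabil's issue by representation.
The 1/5 is divided into 2 equal shares of 1/10 among Karim, Amira.
Karim is living and takes 1/10.
Amira is living and takes 1/10.
Widad predeceased; the 1/5 allotted to Widad's branch passes to Widad's issue by representation.
Umar is the sole taker at this level and receives the full 1/5.
Bashir predeceased; the 1/5 allotted to Bashir's branch passes to Bashir's issue by representation.
Rashida is the sole taker at this level and receives the full 1/5.

Amira 1/10; Ghada 1/5; Hanan 1/5; Karim 1/10; Rashida 1/5; Umar 1/5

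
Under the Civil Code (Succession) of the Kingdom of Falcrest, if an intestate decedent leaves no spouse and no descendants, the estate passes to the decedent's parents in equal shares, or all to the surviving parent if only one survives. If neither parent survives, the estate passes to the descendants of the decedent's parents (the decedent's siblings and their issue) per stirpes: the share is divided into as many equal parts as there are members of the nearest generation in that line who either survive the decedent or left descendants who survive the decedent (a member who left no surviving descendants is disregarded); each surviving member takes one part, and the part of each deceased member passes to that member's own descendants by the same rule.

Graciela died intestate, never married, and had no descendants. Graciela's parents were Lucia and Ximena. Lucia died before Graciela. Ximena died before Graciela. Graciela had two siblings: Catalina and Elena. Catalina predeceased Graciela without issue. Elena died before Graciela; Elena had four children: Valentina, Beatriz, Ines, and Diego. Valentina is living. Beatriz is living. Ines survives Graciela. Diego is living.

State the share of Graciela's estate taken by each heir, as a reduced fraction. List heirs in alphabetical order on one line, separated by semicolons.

Beatriz 1/4; Diego 1/4; Ines 1/4; Valentina 1/4

Neither parent survives and there are no descendants, so the estate passes to Graciela's siblings and their issue per stirpes.
Catalina left no surviving issue, so that branch lapses and is disregarded.
Elena's line is the sole branch at this level, so the full 1 passes to Elena's issue by representation.
The estate is divided into 4 equal shares of 1/4 among Valentina, Beatriz, Ines, Diego.
Valentina is living and takes 1/4.
Beatriz is living and takes 1/4.
Ines is living and takes 1/4.
Diego is living and takes 1/4.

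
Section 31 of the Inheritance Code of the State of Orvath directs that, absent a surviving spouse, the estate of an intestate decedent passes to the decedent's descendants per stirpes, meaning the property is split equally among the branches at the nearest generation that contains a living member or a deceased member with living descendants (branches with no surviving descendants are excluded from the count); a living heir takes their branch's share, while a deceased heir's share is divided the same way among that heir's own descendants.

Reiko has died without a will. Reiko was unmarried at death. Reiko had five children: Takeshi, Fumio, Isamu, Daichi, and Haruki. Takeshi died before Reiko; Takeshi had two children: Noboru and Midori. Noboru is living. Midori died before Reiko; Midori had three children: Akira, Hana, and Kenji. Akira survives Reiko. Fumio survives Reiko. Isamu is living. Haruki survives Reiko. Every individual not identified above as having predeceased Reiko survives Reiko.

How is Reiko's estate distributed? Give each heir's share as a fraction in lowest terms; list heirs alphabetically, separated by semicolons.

There is no surviving spouse, so the entire estate passes to Reiko's descendants per stirpes.
The estate is divided into 5 equal shares of 1/5 among Takeshi, Fumio, Isamu, Daichi, Haruki.
Takeshi predeceased; the 1/5 allotted to Takeshi's branch passes to Takeshi's issue by representation.
The 1/5 is divided into 2 equal shares of 1/10 among Noboru, Midori.
Noboru is living and takes 1/10.
Midori predeceased; the 1/10 allotted to Midori's branch passes to Midori's issue by representation.
The 1/10 is divided into 3 equal shares of 1/30 among Akira, Hana, Kenji.
Akira is living and takes 1/30.
Hana is living and takes 1/30.
Kenji is living and takes 1/30.
Fumio is living and takes 1/5.
Isamu is living and takes 1/5.
Daichi is living and takes 1/5.
Haruki is living and takes 1/5.

Akira 1/30; Daichi 1/5; Fumio 1/5; Hana 1/30; Haruki 1/5; Isamu 1/5; Kenji 1/30; Noboru 1/10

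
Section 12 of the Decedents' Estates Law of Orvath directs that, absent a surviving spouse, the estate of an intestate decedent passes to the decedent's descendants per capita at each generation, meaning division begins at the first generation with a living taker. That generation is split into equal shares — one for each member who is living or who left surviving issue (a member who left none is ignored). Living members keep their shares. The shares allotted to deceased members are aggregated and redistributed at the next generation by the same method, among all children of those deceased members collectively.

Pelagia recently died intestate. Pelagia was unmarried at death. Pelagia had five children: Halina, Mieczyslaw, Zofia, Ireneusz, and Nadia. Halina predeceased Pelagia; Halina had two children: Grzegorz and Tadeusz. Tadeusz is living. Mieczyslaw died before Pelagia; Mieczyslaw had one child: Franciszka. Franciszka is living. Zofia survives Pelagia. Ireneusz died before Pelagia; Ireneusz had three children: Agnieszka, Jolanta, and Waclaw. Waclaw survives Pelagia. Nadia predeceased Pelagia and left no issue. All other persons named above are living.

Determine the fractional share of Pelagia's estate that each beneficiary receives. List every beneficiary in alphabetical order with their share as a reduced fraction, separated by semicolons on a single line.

Agnieszka 1/8; Franciszka 1/8; Grzegorz 1/8; Jolanta 1/8; Tadeusz 1/8; Waclaw 1/8; Zofia 1/4

There is no surviving spouse, so the entire estate passes to Pelagia's descendants per capita at each generation.
At generation 1 (Halina, Mieczyslaw, Zofia, Ireneusz) there are 4 shares of (1)/4 = 1/4 each.
Living: Zofia — each takes 1/4.
Deceased: Halina, Mieczyslaw, and Ireneusz. Their combined 3/4 is pooled and carried to generation 2.
At generation 2 (Grzegorz, Tadeusz, Franciszka, Agnieszka, Jolanta, Waclaw) there are 6 shares of (3/4)/6 = 1/8 each.
Living: Grzegorz, Tadeusz, Franciszka, Agnieszka, Jolanta, and Waclaw — each takes 1/8.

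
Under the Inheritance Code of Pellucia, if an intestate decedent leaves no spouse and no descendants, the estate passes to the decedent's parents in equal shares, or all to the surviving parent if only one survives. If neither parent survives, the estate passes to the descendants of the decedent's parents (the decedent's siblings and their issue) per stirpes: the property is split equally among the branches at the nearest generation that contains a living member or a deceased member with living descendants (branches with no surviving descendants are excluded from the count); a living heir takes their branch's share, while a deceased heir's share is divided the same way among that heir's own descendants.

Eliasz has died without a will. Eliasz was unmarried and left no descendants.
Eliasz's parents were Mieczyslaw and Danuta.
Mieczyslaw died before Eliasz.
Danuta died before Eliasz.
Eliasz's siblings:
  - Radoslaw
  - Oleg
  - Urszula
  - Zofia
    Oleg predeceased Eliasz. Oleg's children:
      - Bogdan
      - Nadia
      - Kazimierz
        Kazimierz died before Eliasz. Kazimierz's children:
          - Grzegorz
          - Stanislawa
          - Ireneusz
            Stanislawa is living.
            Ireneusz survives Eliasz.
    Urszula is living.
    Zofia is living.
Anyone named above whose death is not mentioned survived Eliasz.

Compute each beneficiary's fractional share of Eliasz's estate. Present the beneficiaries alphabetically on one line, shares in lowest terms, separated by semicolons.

Neither parent survives and there are no descendants, so the estate passes to Eliasz's siblings and their issue per stirpes.
The estate is divided into 4 equal shares of 1/4 among Radoslaw, Oleg, Urszula, Zofia.
Radoslaw is living and takes 1/4.
Oleg predeceased; the 1/4 allotted to Oleg's branch passes to Oleg's issue by representation.
The 1/4 is divided into 3 equal shares of 1/12 among Bogdan, Nadia, Kazimierz.
Bogdan is living and takes 1/12.
Nadia is living and takes 1/12.
Kazimierz predeceased; the 1/12 allotted to Kazimierz's branch passes to Kazimierz's issue by representation.
The 1/12 is divided into 3 equal shares of 1/36 among Grzegorz, Stanislawa, Ireneusz.
Grzegorz is living and takes 1/36.
Stanislawa is living and takes 1/36.
Ireneusz is living and takes 1/36.
Urszula is living and takes 1/4.
Zofia is living and takes 1/4.

Bogdan 1/12; Grzegorz 1/36; Ireneusz 1/36; Nadia 1/12; Radoslaw 1/4; Stanislawa 1/36; Urszula 1/4; Zofia 1/4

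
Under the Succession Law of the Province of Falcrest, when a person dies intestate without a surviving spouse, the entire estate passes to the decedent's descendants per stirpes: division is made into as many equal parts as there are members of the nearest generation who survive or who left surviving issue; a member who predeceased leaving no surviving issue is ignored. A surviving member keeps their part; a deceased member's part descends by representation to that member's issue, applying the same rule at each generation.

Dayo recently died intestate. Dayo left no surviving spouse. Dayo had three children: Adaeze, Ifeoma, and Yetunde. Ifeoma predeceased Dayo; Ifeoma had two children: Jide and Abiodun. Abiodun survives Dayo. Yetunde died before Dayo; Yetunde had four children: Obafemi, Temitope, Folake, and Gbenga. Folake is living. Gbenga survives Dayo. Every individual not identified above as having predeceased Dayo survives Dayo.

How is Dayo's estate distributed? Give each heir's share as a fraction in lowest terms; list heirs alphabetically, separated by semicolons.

There is no surviving spouse, so the entire estate passes to Dayo's descendants per stirpes.
The estate is divided into 3 equal shares of 1/3 among Adaeze, Ifeoma, Yetunde.
Adaeze is living and takes 1/3.
Ifeoma predeceased; the 1/3 allotted to Ifeoma's branch passes to Ifeoma's issue by representation.
The 1/3 is divided into 2 equal shares of 1/6 among Jide, Abiodun.
Jide is living and takes 1/6.
Abiodun is living and takes 1/6.
Yetunde predeceased; the 1/3 allotted to Yetunde's branch passes to Yetunde's issue by representation.
The 1/3 is divided into 4 equal shares of 1/12 among Obafemi, Temitope, Folake, Gbenga.
Obafemi is living and takes 1/12.
Temitope is living and takes 1/12.
Folake is living and takes 1/12.
Gbenga is living and takes 1/12.

Abiodun 1/6; Adaeze 1/3; Folake 1/12; Gbenga 1/12; Jide 1/6; Obafemi 1/12; Temitope 1/12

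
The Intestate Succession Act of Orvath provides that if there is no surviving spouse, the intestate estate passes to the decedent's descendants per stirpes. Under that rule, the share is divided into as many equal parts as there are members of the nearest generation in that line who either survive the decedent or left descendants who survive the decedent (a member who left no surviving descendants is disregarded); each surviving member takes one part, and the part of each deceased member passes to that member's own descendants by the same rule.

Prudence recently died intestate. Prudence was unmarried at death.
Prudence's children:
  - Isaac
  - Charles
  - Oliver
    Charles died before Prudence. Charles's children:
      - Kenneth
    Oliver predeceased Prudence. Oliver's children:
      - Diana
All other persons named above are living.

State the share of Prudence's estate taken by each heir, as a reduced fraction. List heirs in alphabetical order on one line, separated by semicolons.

There is no surviving spouse, so the entire estate passes to Prudence's descendants per stirpes.
The estate is divided into 3 equal shares of 1/3 among Isaac, Charles, Oliver.
Isaac is living and takes 1/3.
Charles predeceased; the 1/3 allotted to Charles's branch passes to Charles's issue by representation.
Kenneth is the sole taker at this level and receives the full 1/3.
Oliver predeceased; the 1/3 allotted to Oliver's branch passes to Oliver's issue by representation.
Diana is the sole taker at this level and receives the full 1/3.

Diana 1/3; Isaac 1/3; Kenneth 1/3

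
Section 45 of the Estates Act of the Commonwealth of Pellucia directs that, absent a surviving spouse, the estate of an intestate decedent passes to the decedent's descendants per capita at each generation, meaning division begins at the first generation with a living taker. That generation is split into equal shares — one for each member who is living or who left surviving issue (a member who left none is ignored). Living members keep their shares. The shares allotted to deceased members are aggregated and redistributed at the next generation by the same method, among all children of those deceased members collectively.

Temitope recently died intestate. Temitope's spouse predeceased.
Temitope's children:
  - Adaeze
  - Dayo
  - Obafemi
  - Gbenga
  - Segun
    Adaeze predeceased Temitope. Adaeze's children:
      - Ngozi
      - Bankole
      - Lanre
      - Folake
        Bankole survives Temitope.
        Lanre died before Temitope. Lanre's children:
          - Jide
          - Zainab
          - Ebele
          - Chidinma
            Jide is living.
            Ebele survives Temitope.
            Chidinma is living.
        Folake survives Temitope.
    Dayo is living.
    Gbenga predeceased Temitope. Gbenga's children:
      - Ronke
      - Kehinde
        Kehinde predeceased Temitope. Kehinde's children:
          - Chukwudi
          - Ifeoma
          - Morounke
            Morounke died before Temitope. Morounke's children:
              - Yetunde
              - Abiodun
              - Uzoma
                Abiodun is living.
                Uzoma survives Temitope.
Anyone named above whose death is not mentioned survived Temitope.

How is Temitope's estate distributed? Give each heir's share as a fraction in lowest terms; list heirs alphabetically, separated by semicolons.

Abiodun 2/315; Bankole 1/15; Chidinma 2/105; Chukwudi 2/105; Dayo 1/5; Ebele 2/105; Folake 1/15; Ifeoma 2/105; Jide 2/105; Ngozi 1/15; Obafemi 1/5; Ronke 1/15; Segun 1/5; Uzoma 2/315; Yetunde 2/315; Zainab 2/105

There is no surviving spouse, so the entire estate passes to Temitope's descendants per capita at each generation.
At generation 1 (Adaeze, Dayo, Obafemi, Gbenga, Segun) there are 5 shares of (1)/5 = 1/5 each.
Living: Dayo, Obafemi, and Segun — each takes 1/5.
Deceased: Adaeze and Gbenga. Their combined 2/5 is pooled and carried to generation 2.
At generation 2 (Ngozi, Bankole, Lanre, Folake, Ronke, Kehinde) there are 6 shares of (2/5)/6 = 1/15 each.
Living: Ngozi, Bankole, Folake, and Ronke — each takes 1/15.
Deceased: Lanre and Kehinde. Their combined 2/15 is pooled and carried to generation 3.
At generation 3 (Jide, Zainab, Ebele, Chidinma, Chukwudi, Ifeoma, Morounke) there are 7 shares of (2/15)/7 = 2/105 each.
Living: Jide, Zainab, Ebele, Chidinma, Chukwudi, and Ifeoma — each takes 2/105.
Deceased: Morounke. That 2/105 share is carried to generation 4.
At generation 4 (Yetunde, Abiodun, Uzoma) there are 3 shares of (2/105)/3 = 2/315 each.
Living: Yetunde, Abiodun, and Uzoma — each takes 2/315.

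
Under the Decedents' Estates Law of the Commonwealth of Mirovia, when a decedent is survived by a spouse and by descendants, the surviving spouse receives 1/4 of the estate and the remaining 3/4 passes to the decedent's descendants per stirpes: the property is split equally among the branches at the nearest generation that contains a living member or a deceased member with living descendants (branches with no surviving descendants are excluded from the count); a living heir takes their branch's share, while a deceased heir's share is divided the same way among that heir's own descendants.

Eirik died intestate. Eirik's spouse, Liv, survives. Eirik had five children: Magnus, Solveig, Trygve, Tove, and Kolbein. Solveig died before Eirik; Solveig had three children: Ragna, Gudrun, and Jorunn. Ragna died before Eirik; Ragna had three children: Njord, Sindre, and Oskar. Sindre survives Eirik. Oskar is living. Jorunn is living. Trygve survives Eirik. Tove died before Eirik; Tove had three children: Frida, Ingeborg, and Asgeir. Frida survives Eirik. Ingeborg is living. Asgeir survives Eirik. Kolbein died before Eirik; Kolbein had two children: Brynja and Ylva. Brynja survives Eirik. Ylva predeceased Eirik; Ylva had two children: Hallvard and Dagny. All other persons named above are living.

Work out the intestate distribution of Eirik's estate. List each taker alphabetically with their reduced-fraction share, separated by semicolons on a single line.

Liv, as surviving spouse, takes 1/4.
The remaining 3/4 passes to Eirik's descendants per stirpes.
The 3/4 is divided into 5 equal shares of 3/20 among Magnus, Solveig, Trygve, Tove, Kolbein.
Magnus is living and takes 3/20.
Solveig predeceased; the 3/20 allotted to Solveig's branch passes to Solveig's issue by representation.
The 3/20 is divided into 3 equal shares of 1/20 among Ragna, Gudrun, Jorunn.
Ragna predeceased; the 1/20 allotted to Ragna's branch passes to Ragna's issue by representation.
The 1/20 is divided into 3 equal shares of 1/60 among Njord, Sindre, Oskar.
Njord is living and takes 1/60.
Sindre is living and takes 1/60.
Oskar is living and takes 1/60.
Gudrun is living and takes 1/20.
Jorunn is living and takes 1/20.
Trygve is living and takes 3/20.
Tove predeceased; the 3/20 allotted to Tove's branch passes to Tove's issue by representation.
The 3/20 is divided into 3 equal shares of 1/20 among Frida, Ingeborg, Asgeir.
Frida is living and takes 1/20.
Ingeborg is living and takes 1/20.
Asgeir is living and takes 1/20.
Kolbein predeceased; the 3/20 allotted to Kolbein's branch passes to Kolbein's issue by representation.
The 3/20 is divided into 2 equal shares of 3/40 among Brynja, Ylva.
Brynja is living and takes 3/40.
Ylva predeceased; the 3/40 allotted to Ylva's branch passes to Ylva's issue by representation.
The 3/40 is divided into 2 equal shares of 3/80 among Hallvard, Dagny.
Hallvard is living and takes 3/80.
Dagny is living and takes 3/80.

Asgeir 1/20; Brynja 3/40; Dagny 3/80; Frida 1/20; Gudrun 1/20; Hallvard 3/80; Ingeborg 1/20; Jorunn 1/20; Liv 1/4; Magnus 3/20; Njord 1/60; Oskar 1/60; Sindre 1/60; Trygve 3/20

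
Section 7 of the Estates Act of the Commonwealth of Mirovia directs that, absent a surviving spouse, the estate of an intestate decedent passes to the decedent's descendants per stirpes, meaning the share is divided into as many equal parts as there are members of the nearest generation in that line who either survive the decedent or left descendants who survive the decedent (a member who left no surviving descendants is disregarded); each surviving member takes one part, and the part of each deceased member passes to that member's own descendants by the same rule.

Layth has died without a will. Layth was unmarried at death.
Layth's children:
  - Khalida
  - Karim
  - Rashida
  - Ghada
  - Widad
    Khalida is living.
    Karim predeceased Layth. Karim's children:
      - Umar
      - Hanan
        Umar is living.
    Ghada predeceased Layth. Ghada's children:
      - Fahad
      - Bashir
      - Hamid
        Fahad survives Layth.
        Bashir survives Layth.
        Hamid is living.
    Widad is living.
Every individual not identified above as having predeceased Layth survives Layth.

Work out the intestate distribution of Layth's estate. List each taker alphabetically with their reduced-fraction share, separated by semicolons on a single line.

There is no surviving spouse, so the entire estate passes to Layth's descendants per stirpes.
The estate is divided into 5 equal shares of 1/5 among Khalida, Karim, Rashida, Ghada, Widad.
Khalida is living and takes 1/5.
Karim predeceased; the 1/5 allotted to Karim's branch passes to Karim's issue by representation.
The 1/5 is divided into 2 equal shares of 1/10 among Umar, Hanan.
Umar is living and takes 1/10.
Hanan is living and takes 1/10.
Rashida is living and takes 1/5.
Ghada predeceased; the 1/5 allotted to Ghada's branch passes to Ghada's issue by representation.
The 1/5 is divided into 3 equal shares of 1/15 among Fahad, Bashir, Hamid.
Fahad is living and takes 1/15.
Bashir is living and takes 1/15.
Hamid is living and takes 1/15.
Widad is living and takes 1/5.

Bashir 1/15; Fahad 1/15; Hamid 1/15; Hanan 1/10; Khalida 1/5; Rashida 1/5; Umar 1/10; Widad 1/5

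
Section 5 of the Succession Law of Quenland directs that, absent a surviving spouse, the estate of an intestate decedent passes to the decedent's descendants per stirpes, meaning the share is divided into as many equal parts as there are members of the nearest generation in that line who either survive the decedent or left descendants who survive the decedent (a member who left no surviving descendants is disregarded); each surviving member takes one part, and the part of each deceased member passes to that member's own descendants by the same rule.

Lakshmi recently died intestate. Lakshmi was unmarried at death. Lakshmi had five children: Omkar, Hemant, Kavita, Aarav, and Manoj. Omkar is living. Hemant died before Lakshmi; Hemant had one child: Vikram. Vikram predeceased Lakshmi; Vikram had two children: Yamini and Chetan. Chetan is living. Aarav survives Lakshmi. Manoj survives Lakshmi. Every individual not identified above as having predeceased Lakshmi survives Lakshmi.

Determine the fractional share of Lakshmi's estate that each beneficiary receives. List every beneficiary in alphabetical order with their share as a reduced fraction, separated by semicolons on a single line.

There is no surviving spouse, so the entire estate passes to Lakshmi's descendants per stirpes.
The estate is divided into 5 equal shares of 1/5 among Omkar, Hemant, Kavita, Aarav, Manoj.
Omkar is living and takes 1/5.
Hemant predeceased; the 1/5 allotted to Hemant's branch passes to Hemant's issue by representation.
Vikram's line is the sole branch at this level, so the full 1/5 passes to Vikram's issue by representation.
The 1/5 is divided into 2 equal shares of 1/10 among Yamini, Chetan.
Yamini is living and takes 1/10.
Chetan is living and takes 1/10.
Kavita is living and takes 1/5.
Aarav is living and takes 1/5.
Manoj is living and takes 1/5.

Aarav 1/5; Chetan 1/10; Kavita 1/5; Manoj 1/5; Omkar 1/5; Yamini 1/10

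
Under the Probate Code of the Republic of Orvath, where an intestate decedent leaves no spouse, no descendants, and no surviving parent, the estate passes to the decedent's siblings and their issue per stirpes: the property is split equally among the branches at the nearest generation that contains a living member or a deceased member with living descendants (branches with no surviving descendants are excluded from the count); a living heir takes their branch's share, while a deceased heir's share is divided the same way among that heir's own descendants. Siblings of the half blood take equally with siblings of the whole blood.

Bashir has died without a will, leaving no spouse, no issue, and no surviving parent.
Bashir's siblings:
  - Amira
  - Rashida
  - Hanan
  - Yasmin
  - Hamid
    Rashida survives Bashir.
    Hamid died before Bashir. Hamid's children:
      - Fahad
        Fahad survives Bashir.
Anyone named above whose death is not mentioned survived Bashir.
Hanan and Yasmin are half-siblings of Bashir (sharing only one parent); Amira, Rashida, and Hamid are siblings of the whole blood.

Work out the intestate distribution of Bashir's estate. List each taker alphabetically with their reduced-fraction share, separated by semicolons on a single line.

No spouse, descendants, or parent survives, so the estate passes to Bashir's siblings per stirpes.
Half-blood and whole-blood siblings take equally under the stated rule.
The estate is divided into 5 equal shares of 1/5 among Amira, Rashida, Hanan, Yasmin, Hamid.
Amira is living and takes 1/5.
Rashida is living and takes 1/5.
Hanan is living and takes 1/5.
Yasmin is living and takes 1/5.
Hamid predeceased; the 1/5 allotted to Hamid's branch passes to Hamid's issue by representation.
Fahad is the sole taker at this level and receives the full 1/5.

Amira 1/5; Fahad 1/5; Hanan 1/5; Rashida 1/5; Yasmin 1/5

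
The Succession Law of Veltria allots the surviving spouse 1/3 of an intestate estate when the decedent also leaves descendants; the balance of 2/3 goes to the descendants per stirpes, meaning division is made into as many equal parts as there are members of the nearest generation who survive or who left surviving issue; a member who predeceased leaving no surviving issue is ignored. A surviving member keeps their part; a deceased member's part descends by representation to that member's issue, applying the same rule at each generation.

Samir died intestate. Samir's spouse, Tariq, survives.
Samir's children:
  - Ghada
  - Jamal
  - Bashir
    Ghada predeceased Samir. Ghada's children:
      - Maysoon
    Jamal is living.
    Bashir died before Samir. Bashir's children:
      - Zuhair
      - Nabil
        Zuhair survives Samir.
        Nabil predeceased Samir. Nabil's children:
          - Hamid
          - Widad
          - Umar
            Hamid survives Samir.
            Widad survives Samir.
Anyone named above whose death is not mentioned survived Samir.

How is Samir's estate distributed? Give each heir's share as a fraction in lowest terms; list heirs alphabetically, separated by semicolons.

Tariq, as surviving spouse, takes 1/3.
The remaining 2/3 passes to Samir's descendants per stirpes.
The 2/3 is divided into 3 equal shares of 2/9 among Ghada, Jamal, Bashir.
Ghada predeceased; the 2/9 allotted to Ghada's branch passes to Ghada's issue by representation.
Maysoon is the sole taker at this level and receives the full 2/9.
Jamal is living and takes 2/9.
Bashir predeceased; the 2/9 allotted to Bashir's branch passes to Bashir's issue by representation.
The 2/9 is divided into 2 equal shares of 1/9 among Zuhair, Nabil.
Zuhair is living and takes 1/9.
Nabil predeceased; the 1/9 allotted to Nabil's branch passes to Nabil's issue by representation.
The 1/9 is divided into 3 equal shares of 1/27 among Hamid, Widad, Umar.
Hamid is living and takes 1/27.
Widad is living and takes 1/27.
Umar is living and takes 1/27.

Hamid 1/27; Jamal 2/9; Maysoon 2/9; Tariq 1/3; Umar 1/27; Widad 1/27; Zuhair 1/9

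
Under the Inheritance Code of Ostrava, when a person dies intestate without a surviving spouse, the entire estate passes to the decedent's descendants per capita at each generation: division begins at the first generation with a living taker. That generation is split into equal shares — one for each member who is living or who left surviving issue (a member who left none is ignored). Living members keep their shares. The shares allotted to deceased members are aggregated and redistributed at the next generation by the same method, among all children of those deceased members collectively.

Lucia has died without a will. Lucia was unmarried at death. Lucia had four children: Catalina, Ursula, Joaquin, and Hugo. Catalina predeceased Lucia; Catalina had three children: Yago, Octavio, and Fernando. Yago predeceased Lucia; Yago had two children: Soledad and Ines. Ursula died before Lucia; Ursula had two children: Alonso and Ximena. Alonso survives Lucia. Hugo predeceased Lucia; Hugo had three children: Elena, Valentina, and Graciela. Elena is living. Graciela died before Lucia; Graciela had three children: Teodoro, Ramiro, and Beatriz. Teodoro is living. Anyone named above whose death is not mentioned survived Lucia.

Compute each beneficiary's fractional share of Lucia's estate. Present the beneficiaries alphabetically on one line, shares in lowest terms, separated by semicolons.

Alonso 3/32; Beatriz 3/80; Elena 3/32; Fernando 3/32; Ines 3/80; Joaquin 1/4; Octavio 3/32; Ramiro 3/80; Soledad 3/80; Teodoro 3/80; Valentina 3/32; Ximena 3/32

There is no surviving spouse, so the entire estate passes to Lucia's descendants per capita at each generation.
At generation 1 (Catalina, Ursula, Joaquin, Hugo) there are 4 shares of (1)/4 = 1/4 each.
Living: Joaquin — each takes 1/4.
Deceased: Catalina, Ursula, and Hugo. Their combined 3/4 is pooled and carried to generation 2.
At generation 2 (Yago, Octavio, Fernando, Alonso, Ximena, Elena, Valentina, Graciela) there are 8 shares of (3/4)/8 = 3/32 each.
Living: Octavio, Fernando, Alonso, Ximena, Elena, and Valentina — each takes 3/32.
Deceased: Yago and Graciela. Their combined 3/16 is pooled and carried to generation 3.
At generation 3 (Soledad, Ines, Teodoro, Ramiro, Beatriz) there are 5 shares of (3/16)/5 = 3/80 each.
Living: Soledad, Ines, Teodoro, Ramiro, and Beatriz — each takes 3/80.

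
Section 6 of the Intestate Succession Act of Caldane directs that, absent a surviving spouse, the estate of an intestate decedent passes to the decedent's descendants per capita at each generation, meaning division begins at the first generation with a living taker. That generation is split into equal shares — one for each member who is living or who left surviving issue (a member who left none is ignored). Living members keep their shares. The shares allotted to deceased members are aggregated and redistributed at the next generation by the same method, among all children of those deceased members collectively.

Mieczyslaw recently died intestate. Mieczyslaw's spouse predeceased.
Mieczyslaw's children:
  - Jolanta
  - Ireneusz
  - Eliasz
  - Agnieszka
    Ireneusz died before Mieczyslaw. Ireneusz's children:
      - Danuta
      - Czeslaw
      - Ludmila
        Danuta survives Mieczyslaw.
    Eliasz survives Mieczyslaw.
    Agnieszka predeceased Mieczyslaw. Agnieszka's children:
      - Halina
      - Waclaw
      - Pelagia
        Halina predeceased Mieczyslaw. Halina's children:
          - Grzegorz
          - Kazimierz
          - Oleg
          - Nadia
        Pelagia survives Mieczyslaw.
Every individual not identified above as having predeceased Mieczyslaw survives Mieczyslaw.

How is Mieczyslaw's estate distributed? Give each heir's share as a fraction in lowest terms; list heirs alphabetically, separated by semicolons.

Czeslaw 1/12; Danuta 1/12; Eliasz 1/4; Grzegorz 1/48; Jolanta 1/4; Kazimierz 1/48; Ludmila 1/12; Nadia 1/48; Oleg 1/48; Pelagia 1/12; Waclaw 1/12

There is no surviving spouse, so the entire estate passes to Mieczyslaw's descendants per capita at each generation.
At generation 1 (Jolanta, Ireneusz, Eliasz, Agnieszka) there are 4 shares of (1)/4 = 1/4 each.
Living: Jolanta and Eliasz — each takes 1/4.
Deceased: Ireneusz and Agnieszka. Their combined 1/2 is pooled and carried to generation 2.
At generation 2 (Danuta, Czeslaw, Ludmila, Halina, Waclaw, Pelagia) there are 6 shares of (1/2)/6 = 1/12 each.
Living: Danuta, Czeslaw, Ludmila, Waclaw, and Pelagia — each takes 1/12.
Deceased: Halina. That 1/12 share is carried to generation 3.
At generation 3 (Grzegorz, Kazimierz, Oleg, Nadia) there are 4 shares of (1/12)/4 = 1/48 each.
Living: Grzegorz, Kazimierz, Oleg, and Nadia — each takes 1/48.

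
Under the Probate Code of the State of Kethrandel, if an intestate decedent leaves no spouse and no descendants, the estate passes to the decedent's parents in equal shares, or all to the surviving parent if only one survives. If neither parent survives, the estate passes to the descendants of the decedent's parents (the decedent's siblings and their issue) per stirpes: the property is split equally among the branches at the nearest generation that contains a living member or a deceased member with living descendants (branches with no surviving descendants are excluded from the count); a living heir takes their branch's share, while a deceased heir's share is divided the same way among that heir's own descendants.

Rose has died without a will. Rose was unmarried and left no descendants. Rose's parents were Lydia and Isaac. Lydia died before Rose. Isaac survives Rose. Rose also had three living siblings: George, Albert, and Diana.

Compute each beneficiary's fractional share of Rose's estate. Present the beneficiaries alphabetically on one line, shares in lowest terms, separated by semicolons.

Isaac 1

Only one parent, Isaac, survives, so Isaac takes the entire estate. The siblings take nothing because a surviving parent has priority.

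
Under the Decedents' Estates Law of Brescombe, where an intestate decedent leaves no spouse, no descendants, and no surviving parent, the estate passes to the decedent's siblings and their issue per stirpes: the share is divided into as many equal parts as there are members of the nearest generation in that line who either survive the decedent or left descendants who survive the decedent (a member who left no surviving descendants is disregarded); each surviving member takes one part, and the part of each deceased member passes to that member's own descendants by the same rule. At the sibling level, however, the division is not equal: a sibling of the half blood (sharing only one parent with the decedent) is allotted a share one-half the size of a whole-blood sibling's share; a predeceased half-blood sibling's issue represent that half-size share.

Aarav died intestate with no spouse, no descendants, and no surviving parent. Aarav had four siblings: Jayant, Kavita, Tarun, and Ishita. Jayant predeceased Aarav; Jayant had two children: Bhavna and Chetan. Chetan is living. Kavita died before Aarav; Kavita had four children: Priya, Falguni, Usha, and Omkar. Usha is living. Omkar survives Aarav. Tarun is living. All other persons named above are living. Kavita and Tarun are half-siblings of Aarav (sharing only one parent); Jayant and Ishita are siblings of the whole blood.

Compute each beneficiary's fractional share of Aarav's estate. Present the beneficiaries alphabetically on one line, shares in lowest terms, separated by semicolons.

Bhavna 1/6; Chetan 1/6; Falguni 1/24; Ishita 1/3; Omkar 1/24; Priya 1/24; Tarun 1/6; Usha 1/24

No spouse, descendants, or parent survives, so the estate passes to Aarav's siblings per stirpes.
Half-blood siblings count for one-half the weight of whole-blood siblings at the initial division.
Dividing 1 in proportion to weights (total weight 3): Jayant (weight 1) → 1/3; Kavita (weight 1/2) → 1/6; Tarun (weight 1/2) → 1/6; Ishita (weight 1) → 1/3.
Jayant predeceased; the 1/3 allotted to Jayant's branch passes to Jayant's issue by representation.
The 1/3 is divided into 2 equal shares of 1/6 among Bhavna, Chetan.
Bhavna is living and takes 1/6.
Chetan is living and takes 1/6.
Kavita predeceased; the 1/6 allotted to Kavita's branch passes to Kavita's issue by representation.
The 1/6 is divided into 4 equal shares of 1/24 among Priya, Falguni, Usha, Omkar.
Priya is living and takes 1/24.
Falguni is living and takes 1/24.
Usha is living and takes 1/24.
Omkar is living and takes 1/24.
Tarun is living and takes 1/6.
Ishita is living and takes 1/3.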